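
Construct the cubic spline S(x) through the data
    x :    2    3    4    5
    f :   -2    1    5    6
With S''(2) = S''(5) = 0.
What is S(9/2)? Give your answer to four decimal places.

Put M_i = S'' at the i-th knot. Here h = (1, 1, 1) and Δ = (3, 4, 1), so the interior equations h_(i-1)·M_(i-1) + 2(h_(i-1)+h_i)·M_i + h_i·M_(i+1) = 6(Δ_i − Δ_(i-1)) read
  1·M_0 + 4·M_1 + 1·M_2 = 6(Δ_1 - Δ_0) = 6
  1·M_1 + 4·M_2 + 1·M_3 = 6(Δ_2 - Δ_1) = -18
Natural end conditions: M_0 = M_3 = 0.
Hence M_0 = 0, M_1 = 14/5, M_2 = -26/5, M_3 = 0.
On [4, 5], S(x) = 5 + 41/15·(x - 4) - 13/5·(x - 4)² + 13/15·(x - 4)³.
With (x - 4) = 1/2: S(9/2) = 233/40.

5.8250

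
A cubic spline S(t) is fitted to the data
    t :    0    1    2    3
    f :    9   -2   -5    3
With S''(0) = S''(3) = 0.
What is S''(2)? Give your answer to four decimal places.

14.4000

Let M_i = S''(x_i). Step sizes h_i = 1, 1, 1; slopes of the chords Δ_i = (y_(i+1) - y_i)/h_i = -11, -3, 8.
  1·M_0 + 4·M_1 + 1·M_2 = 6(Δ_1 - Δ_0) = 48
  1·M_1 + 4·M_2 + 1·M_3 = 6(Δ_2 - Δ_1) = 66
Natural end conditions: M_0 = M_3 = 0.
Solving: M_0 = 0, M_1 = 42/5, M_2 = 72/5, M_3 = 0.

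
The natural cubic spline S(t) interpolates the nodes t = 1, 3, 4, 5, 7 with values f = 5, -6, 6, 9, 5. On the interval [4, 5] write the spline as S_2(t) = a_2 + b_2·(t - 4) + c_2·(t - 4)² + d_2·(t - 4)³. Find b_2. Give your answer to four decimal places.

With M_i denoting the second derivative at x_i, h_i = 2, 1, 1, 2, and Δ_i = (y_(i+1) − y_i)/h_i = -11/2, 12, 3, -2:
  2·M_0 + 6·M_1 + 1·M_2 = 6(Δ_1 - Δ_0) = 105
  1·M_1 + 4·M_2 + 1·M_3 = 6(Δ_2 - Δ_1) = -54
  1·M_2 + 6·M_3 + 2·M_4 = 6(Δ_3 - Δ_2) = -30
Natural end conditions: M_0 = M_4 = 0.
Solving the tridiagonal system: M_0 = 0, M_1 = 903/44, M_2 = -399/22, M_3 = -87/44, M_4 = 0.
On [4, 5], with S_2(t) = a_2 + b_2·(t - 4) + c_2·(t - 4)² + d_2·(t - 4)³: c_2 = M_2/2 = -399/44, d_2 = (M_3 - M_2)/(6h_2) = 237/88, b_2 = Δ_2 - h_2(2M_2 + M_3)/6 = 75/8.

9.3750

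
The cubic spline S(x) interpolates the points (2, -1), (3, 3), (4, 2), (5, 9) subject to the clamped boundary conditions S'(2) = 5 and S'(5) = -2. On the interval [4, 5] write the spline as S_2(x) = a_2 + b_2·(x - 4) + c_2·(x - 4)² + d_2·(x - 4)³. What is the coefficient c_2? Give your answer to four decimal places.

12.8667

Put m_i = S'' at the i-th knot. Here h = (1, 1, 1) and Δ = (4, -1, 7), so the interior equations h_(i-1)·m_(i-1) + 2(h_(i-1)+h_i)·m_i + h_i·m_(i+1) = 6(Δ_i − Δ_(i-1)) read
  1·m_0 + 4·m_1 + 1·m_2 = 6(Δ_1 - Δ_0) = -30
  1·m_1 + 4·m_2 + 1·m_3 = 6(Δ_2 - Δ_1) = 48
Clamped end conditions give two more equations: 2h_0·m_0 + h_0·m_1 = 6(Δ_0 - S'(2)) = -6 and h_2·m_2 + 2h_2·m_3 = 6(S'(5) - Δ_2) = -54.
Hence m_0 = 68/15, m_1 = -226/15, m_2 = 386/15, m_3 = -598/15.
On [4, 5], with S_2(x) = a_2 + b_2·(x - 4) + c_2·(x - 4)² + d_2·(x - 4)³: c_2 = m_2/2 = 193/15, d_2 = (m_3 - m_2)/(6h_2) = -164/15, b_2 = Δ_2 - h_2(2m_2 + m_3)/6 = 76/15.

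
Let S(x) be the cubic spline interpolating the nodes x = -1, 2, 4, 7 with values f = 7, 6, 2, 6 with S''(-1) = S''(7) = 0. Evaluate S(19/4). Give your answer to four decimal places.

With M_i denoting the second derivative at x_i, h_i = 3, 2, 3, and Δ_i = (y_(i+1) − y_i)/h_i = -1/3, -2, 4/3:
  3·M_0 + 10·M_1 + 2·M_2 = 6(Δ_1 - Δ_0) = -10
  2·M_1 + 10·M_2 + 3·M_3 = 6(Δ_2 - Δ_1) = 20
Natural end conditions: M_0 = M_3 = 0.
Forward elimination and back-substitution give M_0 = 0, M_1 = -35/24, M_2 = 55/24, M_3 = 0.
On [4, 7], S(x) = 2 - 23/24·(x - 4) + 55/48·(x - 4)² - 55/432·(x - 4)³.
With (x - 4) = 3/4: S(19/4) = 1917/1024.

1.8721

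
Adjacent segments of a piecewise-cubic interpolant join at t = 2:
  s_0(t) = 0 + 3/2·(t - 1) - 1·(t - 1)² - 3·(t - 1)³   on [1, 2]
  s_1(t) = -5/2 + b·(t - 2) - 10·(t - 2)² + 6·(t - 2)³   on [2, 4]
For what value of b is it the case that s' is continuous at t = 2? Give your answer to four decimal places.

-9.5000

s_0'(t) = 3/2 - 2·(t - 1) - 9·(t - 1)², so s_0'(2) = -19/2. On the right, s_1'(2) = b, so b = -19/2.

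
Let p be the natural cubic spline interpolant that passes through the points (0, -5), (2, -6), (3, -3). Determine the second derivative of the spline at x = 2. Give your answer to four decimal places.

Write M_i for p''(x_i). With h_i = 2, 1 and divided differences Δ_i = -1/2, 3, the continuity of p' gives the tridiagonal system
  2·M_0 + 6·M_1 + 1·M_2 = 6(Δ_1 - Δ_0) = 21
Natural end conditions: M_0 = M_2 = 0.
Hence M_0 = 0, M_1 = 7/2, M_2 = 0.

3.5000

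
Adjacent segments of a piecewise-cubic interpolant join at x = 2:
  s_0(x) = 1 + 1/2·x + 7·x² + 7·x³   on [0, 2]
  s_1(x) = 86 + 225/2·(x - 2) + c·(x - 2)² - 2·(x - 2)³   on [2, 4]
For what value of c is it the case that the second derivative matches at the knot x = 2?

s_0''(x) = 14 + 42·x, so s_0''(2) = 98. On the right, s_1''(2) = 2c, so c = 49.

49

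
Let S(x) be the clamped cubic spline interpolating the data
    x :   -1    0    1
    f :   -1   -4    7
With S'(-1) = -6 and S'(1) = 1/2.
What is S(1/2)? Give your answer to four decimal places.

2.3594

Put m_i = S'' at the i-th knot. Here h = (1, 1) and Δ = (-3, 11), so the interior equations h_(i-1)·m_(i-1) + 2(h_(i-1)+h_i)·m_i + h_i·m_(i+1) = 6(Δ_i − Δ_(i-1)) read
  1·m_0 + 4·m_1 + 1·m_2 = 6(Δ_1 - Δ_0) = 84
Clamped end conditions give two more equations: 2h_0·m_0 + h_0·m_1 = 6(Δ_0 - S'(-1)) = 18 and h_1·m_1 + 2h_1·m_2 = 6(S'(1) - Δ_1) = -63.
Solving the tridiagonal system: m_0 = -35/4, m_1 = 71/2, m_2 = -197/4.
On [0, 1], S(x) = -4 + 59/8·x + 71/4·x² - 113/8·x³.
With x = 1/2: S(1/2) = 151/64.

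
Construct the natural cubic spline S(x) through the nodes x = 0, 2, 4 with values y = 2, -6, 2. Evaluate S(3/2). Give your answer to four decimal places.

With σ_i denoting the second derivative at x_i, h_i = 2, 2, and Δ_i = (y_(i+1) − y_i)/h_i = -4, 4:
  2·σ_0 + 8·σ_1 + 2·σ_2 = 6(Δ_1 - Δ_0) = 48
Natural end conditions: σ_0 = σ_2 = 0.
Hence σ_0 = 0, σ_1 = 6, σ_2 = 0.
On [0, 2], S(x) = 2 - 6·x + 0·x² + 1/2·x³.
With x = 3/2: S(3/2) = -85/16.

-5.3125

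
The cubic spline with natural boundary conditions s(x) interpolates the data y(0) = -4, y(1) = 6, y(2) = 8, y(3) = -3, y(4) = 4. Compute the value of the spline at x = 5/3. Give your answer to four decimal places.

9.2381

Put M_i = s'' at the i-th knot. Here h = (1, 1, 1, 1) and Δ = (10, 2, -11, 7), so the interior equations h_(i-1)·M_(i-1) + 2(h_(i-1)+h_i)·M_i + h_i·M_(i+1) = 6(Δ_i − Δ_(i-1)) read
  1·M_0 + 4·M_1 + 1·M_2 = 6(Δ_1 - Δ_0) = -48
  1·M_1 + 4·M_2 + 1·M_3 = 6(Δ_2 - Δ_1) = -78
  1·M_2 + 4·M_3 + 1·M_4 = 6(Δ_3 - Δ_2) = 108
Natural end conditions: M_0 = M_4 = 0.
Solving: M_0 = 0, M_1 = -75/14, M_2 = -186/7, M_3 = 471/14, M_4 = 0.
On [1, 2], s(x) = 6 + 115/14·(x - 1) - 75/28·(x - 1)² - 99/28·(x - 1)³.
With (x - 1) = 2/3: s(5/3) = 194/21.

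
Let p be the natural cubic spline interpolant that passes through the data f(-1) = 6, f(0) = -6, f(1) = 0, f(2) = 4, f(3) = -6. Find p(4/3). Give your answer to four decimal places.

With M_i denoting the second derivative at x_i, h_i = 1, 1, 1, 1, and Δ_i = (y_(i+1) − y_i)/h_i = -12, 6, 4, -10:
  1·M_0 + 4·M_1 + 1·M_2 = 6(Δ_1 - Δ_0) = 108
  1·M_1 + 4·M_2 + 1·M_3 = 6(Δ_2 - Δ_1) = -12
  1·M_2 + 4·M_3 + 1·M_4 = 6(Δ_3 - Δ_2) = -84
Natural end conditions: M_0 = M_4 = 0.
Hence M_0 = 0, M_1 = 198/7, M_2 = -36/7, M_3 = -138/7, M_4 = 0.
On [1, 2], p(x) = 0 + 9·(x - 1) - 18/7·(x - 1)² - 17/7·(x - 1)³.
With (x - 1) = 1/3: p(4/3) = 496/189.

2.6243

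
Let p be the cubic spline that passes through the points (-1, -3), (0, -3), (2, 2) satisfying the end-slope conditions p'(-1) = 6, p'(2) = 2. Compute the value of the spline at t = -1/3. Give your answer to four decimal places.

-2.3951

Let M_i = p''(x_i). Step sizes h_i = 1, 2; slopes of the chords Δ_i = (y_(i+1) - y_i)/h_i = 0, 5/2.
  1·M_0 + 6·M_1 + 2·M_2 = 6(Δ_1 - Δ_0) = 15
Clamped end conditions give two more equations: 2h_0·M_0 + h_0·M_1 = 6(Δ_0 - p'(-1)) = -36 and h_1·M_1 + 2h_1·M_2 = 6(p'(2) - Δ_1) = -3.
Forward elimination and back-substitution give M_0 = -131/6, M_1 = 23/3, M_2 = -55/12.
On [-1, 0], p(t) = -3 + 6·(t + 1) - 131/12·(t + 1)² + 59/12·(t + 1)³.
With (t + 1) = 2/3: p(-1/3) = -194/81.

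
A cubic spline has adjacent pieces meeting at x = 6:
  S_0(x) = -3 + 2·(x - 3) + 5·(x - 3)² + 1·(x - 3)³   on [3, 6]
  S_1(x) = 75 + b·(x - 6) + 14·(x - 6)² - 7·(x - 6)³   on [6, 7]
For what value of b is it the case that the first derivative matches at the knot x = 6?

S_0'(x) = 2 + 10·(x - 3) + 3·(x - 3)², so S_0'(6) = 59. On the right, S_1'(6) = b, so b = 59.

59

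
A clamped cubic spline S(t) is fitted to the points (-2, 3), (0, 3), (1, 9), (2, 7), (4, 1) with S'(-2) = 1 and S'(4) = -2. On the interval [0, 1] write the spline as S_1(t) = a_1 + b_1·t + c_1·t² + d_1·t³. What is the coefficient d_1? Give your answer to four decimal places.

-4.3000

Let m_i = S''(x_i). Step sizes h_i = 2, 1, 1, 2; slopes of the chords Δ_i = (y_(i+1) - y_i)/h_i = 0, 6, -2, -3.
  2·m_0 + 6·m_1 + 1·m_2 = 6(Δ_1 - Δ_0) = 36
  1·m_1 + 4·m_2 + 1·m_3 = 6(Δ_2 - Δ_1) = -48
  1·m_2 + 6·m_3 + 2·m_4 = 6(Δ_3 - Δ_2) = -6
Clamped end conditions give two more equations: 2h_0·m_0 + h_0·m_1 = 6(Δ_0 - S'(-2)) = -6 and h_3·m_3 + 2h_3·m_4 = 6(S'(4) - Δ_3) = 6.
Solving: m_0 = -69/10, m_1 = 54/5, m_2 = -15, m_3 = 6/5, m_4 = 9/10.
On [0, 1], with S_1(t) = a_1 + b_1·t + c_1·t² + d_1·t³: c_1 = m_1/2 = 27/5, d_1 = (m_2 - m_1)/(6h_1) = -43/10, b_1 = Δ_1 - h_1(2m_1 + m_2)/6 = 49/10.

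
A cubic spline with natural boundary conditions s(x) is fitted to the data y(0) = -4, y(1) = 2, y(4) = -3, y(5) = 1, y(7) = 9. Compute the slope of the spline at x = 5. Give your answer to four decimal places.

4.8489

Write M_i for s''(x_i). With h_i = 1, 3, 1, 2 and divided differences Δ_i = 6, -5/3, 4, 4, the continuity of s' gives the tridiagonal system
  1·M_0 + 8·M_1 + 3·M_2 = 6(Δ_1 - Δ_0) = -46
  3·M_1 + 8·M_2 + 1·M_3 = 6(Δ_2 - Δ_1) = 34
  1·M_2 + 6·M_3 + 2·M_4 = 6(Δ_3 - Δ_2) = 0
Natural end conditions: M_0 = M_4 = 0.
Solving: M_0 = 0, M_1 = -1387/161, M_2 = 1230/161, M_3 = -205/161, M_4 = 0.
On [5, 7], s'(x) = b_3 + 2c_3·(x - 5) + 3d_3·(x - 5)² with b_3 = Δ_3 - h_3(2M_3 + M_4)/6 = 2342/483, c_3 = M_3/2 = -205/322, d_3 = (M_4 - M_3)/(6h_3) = 205/1932. So s'(5) = 2342/483.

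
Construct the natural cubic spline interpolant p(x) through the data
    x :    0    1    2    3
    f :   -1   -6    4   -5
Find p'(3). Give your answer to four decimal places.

-15.0667

Write M_i for p''(x_i). With h_i = 1, 1, 1 and divided differences Δ_i = -5, 10, -9, the continuity of p' gives the tridiagonal system
  1·M_0 + 4·M_1 + 1·M_2 = 6(Δ_1 - Δ_0) = 90
  1·M_1 + 4·M_2 + 1·M_3 = 6(Δ_2 - Δ_1) = -114
Natural end conditions: M_0 = M_3 = 0.
Hence M_0 = 0, M_1 = 158/5, M_2 = -182/5, M_3 = 0.
On [2, 3], p'(x) = b_2 + 2c_2·(x - 2) + 3d_2·(x - 2)² with b_2 = Δ_2 - h_2(2M_2 + M_3)/6 = 47/15, c_2 = M_2/2 = -91/5, d_2 = (M_3 - M_2)/(6h_2) = 91/15. So p'(3) = -226/15.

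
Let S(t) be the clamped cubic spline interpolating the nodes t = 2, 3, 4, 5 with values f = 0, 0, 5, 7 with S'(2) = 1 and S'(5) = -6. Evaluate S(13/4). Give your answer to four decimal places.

0.7594

With M_i denoting the second derivative at x_i, h_i = 1, 1, 1, and Δ_i = (y_(i+1) − y_i)/h_i = 0, 5, 2:
  1·M_0 + 4·M_1 + 1·M_2 = 6(Δ_1 - Δ_0) = 30
  1·M_1 + 4·M_2 + 1·M_3 = 6(Δ_2 - Δ_1) = -18
Clamped end conditions give two more equations: 2h_0·M_0 + h_0·M_1 = 6(Δ_0 - S'(2)) = -6 and h_2·M_2 + 2h_2·M_3 = 6(S'(5) - Δ_2) = -48.
Solving: M_0 = -118/15, M_1 = 146/15, M_2 = -16/15, M_3 = -352/15.
On [3, 4], S(t) = 0 + 29/15·(t - 3) + 73/15·(t - 3)² - 9/5·(t - 3)³.
With (t - 3) = 1/4: S(13/4) = 243/320.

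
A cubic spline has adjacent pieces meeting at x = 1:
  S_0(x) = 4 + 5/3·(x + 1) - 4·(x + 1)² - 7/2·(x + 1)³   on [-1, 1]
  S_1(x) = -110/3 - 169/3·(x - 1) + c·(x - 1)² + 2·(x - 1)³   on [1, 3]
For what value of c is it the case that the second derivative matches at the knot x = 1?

S_0''(x) = -8 - 21·(x + 1), so S_0''(1) = -50. On the right, S_1''(1) = 2c, so c = -25.

-25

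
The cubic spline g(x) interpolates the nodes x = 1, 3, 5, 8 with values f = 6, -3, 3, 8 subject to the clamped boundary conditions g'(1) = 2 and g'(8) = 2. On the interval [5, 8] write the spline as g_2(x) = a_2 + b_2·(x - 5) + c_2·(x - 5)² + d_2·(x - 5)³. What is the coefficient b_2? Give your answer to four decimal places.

4.0946

Put M_i = g'' at the i-th knot. Here h = (2, 2, 3) and Δ = (-9/2, 3, 5/3), so the interior equations h_(i-1)·M_(i-1) + 2(h_(i-1)+h_i)·M_i + h_i·M_(i+1) = 6(Δ_i − Δ_(i-1)) read
  2·M_0 + 8·M_1 + 2·M_2 = 6(Δ_1 - Δ_0) = 45
  2·M_1 + 10·M_2 + 3·M_3 = 6(Δ_2 - Δ_1) = -8
Clamped end conditions give two more equations: 2h_0·M_0 + h_0·M_1 = 6(Δ_0 - g'(1)) = -39 and h_2·M_2 + 2h_2·M_3 = 6(g'(8) - Δ_2) = 2.
Solving the tridiagonal system: M_0 = -1099/74, M_1 = 755/74, M_2 = -128/37, M_3 = 229/111.
On [5, 8], with g_2(x) = a_2 + b_2·(x - 5) + c_2·(x - 5)² + d_2·(x - 5)³: c_2 = M_2/2 = -64/37, d_2 = (M_3 - M_2)/(6h_2) = 613/1998, b_2 = Δ_2 - h_2(2M_2 + M_3)/6 = 303/74.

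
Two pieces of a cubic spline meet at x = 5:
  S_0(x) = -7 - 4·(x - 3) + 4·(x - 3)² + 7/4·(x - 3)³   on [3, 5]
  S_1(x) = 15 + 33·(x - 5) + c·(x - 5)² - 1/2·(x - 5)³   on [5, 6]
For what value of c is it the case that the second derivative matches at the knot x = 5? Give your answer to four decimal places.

S_0''(x) = 8 + 21/2·(x - 3), so S_0''(5) = 29. On the right, S_1''(5) = 2c, so c = 29/2.

14.5000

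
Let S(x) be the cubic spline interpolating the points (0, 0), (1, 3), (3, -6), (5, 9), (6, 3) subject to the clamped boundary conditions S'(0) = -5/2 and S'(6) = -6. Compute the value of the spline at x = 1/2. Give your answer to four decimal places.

With M_i denoting the second derivative at x_i, h_i = 1, 2, 2, 1, and Δ_i = (y_(i+1) − y_i)/h_i = 3, -9/2, 15/2, -6:
  1·M_0 + 6·M_1 + 2·M_2 = 6(Δ_1 - Δ_0) = -45
  2·M_1 + 8·M_2 + 2·M_3 = 6(Δ_2 - Δ_1) = 72
  2·M_2 + 6·M_3 + 1·M_4 = 6(Δ_3 - Δ_2) = -81
Clamped end conditions give two more equations: 2h_0·M_0 + h_0·M_1 = 6(Δ_0 - S'(0)) = 33 and h_3·M_3 + 2h_3·M_4 = 6(S'(6) - Δ_3) = 0.
Solving the tridiagonal system: M_0 = 1685/66, M_1 = -596/33, M_2 = 227/12, M_3 = -713/33, M_4 = 713/66.
On [0, 1], S(x) = 0 - 5/2·x + 1685/132·x² - 959/132·x³.
With x = 1/2: S(1/2) = 1091/1056.

1.0331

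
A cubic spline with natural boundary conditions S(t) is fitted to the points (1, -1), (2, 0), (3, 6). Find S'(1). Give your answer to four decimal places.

-0.2500

With m_i denoting the second derivative at x_i, h_i = 1, 1, and Δ_i = (y_(i+1) − y_i)/h_i = 1, 6:
  1·m_0 + 4·m_1 + 1·m_2 = 6(Δ_1 - Δ_0) = 30
Natural end conditions: m_0 = m_2 = 0.
Solving the tridiagonal system: m_0 = 0, m_1 = 15/2, m_2 = 0.
On [1, 2], S'(t) = b_0 + 2c_0·(t - 1) + 3d_0·(t - 1)² with b_0 = Δ_0 - h_0(2m_0 + m_1)/6 = -1/4, c_0 = m_0/2 = 0, d_0 = (m_1 - m_0)/(6h_0) = 5/4. So S'(1) = -1/4.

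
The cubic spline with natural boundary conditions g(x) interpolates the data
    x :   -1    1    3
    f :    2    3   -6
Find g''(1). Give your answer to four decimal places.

Let m_i = g''(x_i). Step sizes h_i = 2, 2; slopes of the chords Δ_i = (y_(i+1) - y_i)/h_i = 1/2, -9/2.
  2·m_0 + 8·m_1 + 2·m_2 = 6(Δ_1 - Δ_0) = -30
Natural end conditions: m_0 = m_2 = 0.
Solving the tridiagonal system: m_0 = 0, m_1 = -15/4, m_2 = 0.

-3.7500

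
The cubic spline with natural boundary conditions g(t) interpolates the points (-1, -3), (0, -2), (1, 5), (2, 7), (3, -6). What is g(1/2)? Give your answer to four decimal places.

Put M_i = g'' at the i-th knot. Here h = (1, 1, 1, 1) and Δ = (1, 7, 2, -13), so the interior equations h_(i-1)·M_(i-1) + 2(h_(i-1)+h_i)·M_i + h_i·M_(i+1) = 6(Δ_i − Δ_(i-1)) read
  1·M_0 + 4·M_1 + 1·M_2 = 6(Δ_1 - Δ_0) = 36
  1·M_1 + 4·M_2 + 1·M_3 = 6(Δ_2 - Δ_1) = -30
  1·M_2 + 4·M_3 + 1·M_4 = 6(Δ_3 - Δ_2) = -90
Natural end conditions: M_0 = M_4 = 0.
Forward elimination and back-substitution give M_0 = 0, M_1 = 285/28, M_2 = -33/7, M_3 = -597/28, M_4 = 0.
On [0, 1], g(t) = -2 + 123/28·t + 285/56·t² - 139/56·t³.
With t = 1/2: g(1/2) = 519/448.

1.1585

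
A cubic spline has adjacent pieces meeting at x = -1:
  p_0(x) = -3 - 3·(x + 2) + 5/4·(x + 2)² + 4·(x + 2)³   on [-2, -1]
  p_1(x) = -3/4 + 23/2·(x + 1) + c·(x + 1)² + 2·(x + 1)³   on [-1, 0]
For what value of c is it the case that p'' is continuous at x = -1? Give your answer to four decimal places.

13.2500

p_0''(x) = 5/2 + 24·(x + 2), so p_0''(-1) = 53/2. On the right, p_1''(-1) = 2c, so c = 53/4.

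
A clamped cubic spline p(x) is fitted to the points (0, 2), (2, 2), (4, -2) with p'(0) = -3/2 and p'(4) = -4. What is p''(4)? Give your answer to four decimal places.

-2.1250

Let M_i = p''(x_i). Step sizes h_i = 2, 2; slopes of the chords Δ_i = (y_(i+1) - y_i)/h_i = 0, -2.
  2·M_0 + 8·M_1 + 2·M_2 = 6(Δ_1 - Δ_0) = -12
Clamped end conditions give two more equations: 2h_0·M_0 + h_0·M_1 = 6(Δ_0 - p'(0)) = 9 and h_1·M_1 + 2h_1·M_2 = 6(p'(4) - Δ_1) = -12.
Solving: M_0 = 25/8, M_1 = -7/4, M_2 = -17/8.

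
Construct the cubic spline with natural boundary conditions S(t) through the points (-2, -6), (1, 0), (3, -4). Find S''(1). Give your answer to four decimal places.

Let m_i = S''(x_i). Step sizes h_i = 3, 2; slopes of the chords Δ_i = (y_(i+1) - y_i)/h_i = 2, -2.
  3·m_0 + 10·m_1 + 2·m_2 = 6(Δ_1 - Δ_0) = -24
Natural end conditions: m_0 = m_2 = 0.
Forward elimination and back-substitution give m_0 = 0, m_1 = -12/5, m_2 = 0.

-2.4000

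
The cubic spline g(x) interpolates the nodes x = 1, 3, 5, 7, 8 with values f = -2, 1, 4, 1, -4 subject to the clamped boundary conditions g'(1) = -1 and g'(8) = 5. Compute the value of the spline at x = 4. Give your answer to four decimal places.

2.6962

With σ_i denoting the second derivative at x_i, h_i = 2, 2, 2, 1, and Δ_i = (y_(i+1) − y_i)/h_i = 3/2, 3/2, -3/2, -5:
  2·σ_0 + 8·σ_1 + 2·σ_2 = 6(Δ_1 - Δ_0) = 0
  2·σ_1 + 8·σ_2 + 2·σ_3 = 6(Δ_2 - Δ_1) = -18
  2·σ_2 + 6·σ_3 + 1·σ_4 = 6(Δ_3 - Δ_2) = -21
Clamped end conditions give two more equations: 2h_0·σ_0 + h_0·σ_1 = 6(Δ_0 - g'(1)) = 15 and h_3·σ_3 + 2h_3·σ_4 = 6(g'(8) - Δ_3) = 60.
Hence σ_0 = 747/172, σ_1 = -51/43, σ_2 = 69/172, σ_3 = -405/43, σ_4 = 2985/86.
On [3, 5], g(x) = 1 + 371/172·(x - 3) - 51/86·(x - 3)² + 91/688·(x - 3)³.
With (x - 3) = 1: g(4) = 1855/688.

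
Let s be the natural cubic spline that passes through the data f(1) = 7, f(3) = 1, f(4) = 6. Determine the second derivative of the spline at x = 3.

8

Put M_i = s'' at the i-th knot. Here h = (2, 1) and Δ = (-3, 5), so the interior equations h_(i-1)·M_(i-1) + 2(h_(i-1)+h_i)·M_i + h_i·M_(i+1) = 6(Δ_i − Δ_(i-1)) read
  2·M_0 + 6·M_1 + 1·M_2 = 6(Δ_1 - Δ_0) = 48
Natural end conditions: M_0 = M_2 = 0.
Forward elimination and back-substitution give M_0 = 0, M_1 = 8, M_2 = 0.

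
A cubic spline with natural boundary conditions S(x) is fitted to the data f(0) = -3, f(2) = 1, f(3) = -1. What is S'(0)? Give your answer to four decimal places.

Write M_i for S''(x_i). With h_i = 2, 1 and divided differences Δ_i = 2, -2, the continuity of S' gives the tridiagonal system
  2·M_0 + 6·M_1 + 1·M_2 = 6(Δ_1 - Δ_0) = -24
Natural end conditions: M_0 = M_2 = 0.
Solving the tridiagonal system: M_0 = 0, M_1 = -4, M_2 = 0.
On [0, 2], S'(x) = b_0 + 2c_0·x + 3d_0·x² with b_0 = Δ_0 - h_0(2M_0 + M_1)/6 = 10/3, c_0 = M_0/2 = 0, d_0 = (M_1 - M_0)/(6h_0) = -1/3. So S'(0) = 10/3.

3.3333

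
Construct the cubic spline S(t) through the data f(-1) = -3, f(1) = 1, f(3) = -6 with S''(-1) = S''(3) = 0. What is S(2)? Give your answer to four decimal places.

Put M_i = S'' at the i-th knot. Here h = (2, 2) and Δ = (2, -7/2), so the interior equations h_(i-1)·M_(i-1) + 2(h_(i-1)+h_i)·M_i + h_i·M_(i+1) = 6(Δ_i − Δ_(i-1)) read
  2·M_0 + 8·M_1 + 2·M_2 = 6(Δ_1 - Δ_0) = -33
Natural end conditions: M_0 = M_2 = 0.
Forward elimination and back-substitution give M_0 = 0, M_1 = -33/8, M_2 = 0.
On [1, 3], S(t) = 1 - 3/4·(t - 1) - 33/16·(t - 1)² + 11/32·(t - 1)³.
With (t - 1) = 1: S(2) = -47/32.

-1.4688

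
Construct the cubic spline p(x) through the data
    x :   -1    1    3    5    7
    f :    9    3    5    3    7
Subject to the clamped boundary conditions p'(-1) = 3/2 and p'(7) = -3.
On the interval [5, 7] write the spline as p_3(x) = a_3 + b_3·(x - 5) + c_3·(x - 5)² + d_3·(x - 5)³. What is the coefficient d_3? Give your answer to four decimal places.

Let m_i = p''(x_i). Step sizes h_i = 2, 2, 2, 2; slopes of the chords Δ_i = (y_(i+1) - y_i)/h_i = -3, 1, -1, 2.
  2·m_0 + 8·m_1 + 2·m_2 = 6(Δ_1 - Δ_0) = 24
  2·m_1 + 8·m_2 + 2·m_3 = 6(Δ_2 - Δ_1) = -12
  2·m_2 + 8·m_3 + 2·m_4 = 6(Δ_3 - Δ_2) = 18
Clamped end conditions give two more equations: 2h_0·m_0 + h_0·m_1 = 6(Δ_0 - p'(-1)) = -27 and h_3·m_3 + 2h_3·m_4 = 6(p'(7) - Δ_3) = -30.
Forward elimination and back-substitution give m_0 = -1131/112, m_1 = 375/56, m_2 = -75/16, m_3 = 339/56, m_4 = -1179/112.
On [5, 7], with p_3(x) = a_3 + b_3·(x - 5) + c_3·(x - 5)² + d_3·(x - 5)³: c_3 = m_3/2 = 339/112, d_3 = (m_4 - m_3)/(6h_3) = -619/448, b_3 = Δ_3 - h_3(2m_3 + m_4)/6 = 165/112.

-1.3817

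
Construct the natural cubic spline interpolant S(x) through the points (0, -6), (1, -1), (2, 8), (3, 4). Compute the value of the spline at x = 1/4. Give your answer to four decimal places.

With σ_i denoting the second derivative at x_i, h_i = 1, 1, 1, and Δ_i = (y_(i+1) − y_i)/h_i = 5, 9, -4:
  1·σ_0 + 4·σ_1 + 1·σ_2 = 6(Δ_1 - Δ_0) = 24
  1·σ_1 + 4·σ_2 + 1·σ_3 = 6(Δ_2 - Δ_1) = -78
Natural end conditions: σ_0 = σ_3 = 0.
Solving: σ_0 = 0, σ_1 = 58/5, σ_2 = -112/5, σ_3 = 0.
On [0, 1], S(x) = -6 + 46/15·x + 0·x² + 29/15·x³.
With x = 1/4: S(1/4) = -333/64.

-5.2031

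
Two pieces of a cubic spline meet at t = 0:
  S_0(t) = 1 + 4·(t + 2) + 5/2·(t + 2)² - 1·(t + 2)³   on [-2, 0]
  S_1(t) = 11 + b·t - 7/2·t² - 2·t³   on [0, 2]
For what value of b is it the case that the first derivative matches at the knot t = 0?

2

S_0'(t) = 4 + 5·(t + 2) - 3·(t + 2)², so S_0'(0) = 2. On the right, S_1'(0) = b, so b = 2.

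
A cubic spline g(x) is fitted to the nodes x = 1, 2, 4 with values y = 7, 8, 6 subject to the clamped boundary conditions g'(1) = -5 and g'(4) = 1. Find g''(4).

Put M_i = g'' at the i-th knot. Here h = (1, 2) and Δ = (1, -1), so the interior equations h_(i-1)·M_(i-1) + 2(h_(i-1)+h_i)·M_i + h_i·M_(i+1) = 6(Δ_i − Δ_(i-1)) read
  1·M_0 + 6·M_1 + 2·M_2 = 6(Δ_1 - Δ_0) = -12
Clamped end conditions give two more equations: 2h_0·M_0 + h_0·M_1 = 6(Δ_0 - g'(1)) = 36 and h_1·M_1 + 2h_1·M_2 = 6(g'(4) - Δ_1) = 12.
Forward elimination and back-substitution give M_0 = 22, M_1 = -8, M_2 = 7.

7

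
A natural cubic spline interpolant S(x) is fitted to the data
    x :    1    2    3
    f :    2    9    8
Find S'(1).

9

Put M_i = S'' at the i-th knot. Here h = (1, 1) and Δ = (7, -1), so the interior equations h_(i-1)·M_(i-1) + 2(h_(i-1)+h_i)·M_i + h_i·M_(i+1) = 6(Δ_i − Δ_(i-1)) read
  1·M_0 + 4·M_1 + 1·M_2 = 6(Δ_1 - Δ_0) = -48
Natural end conditions: M_0 = M_2 = 0.
Forward elimination and back-substitution give M_0 = 0, M_1 = -12, M_2 = 0.
On [1, 2], S'(x) = b_0 + 2c_0·(x - 1) + 3d_0·(x - 1)² with b_0 = Δ_0 - h_0(2M_0 + M_1)/6 = 9, c_0 = M_0/2 = 0, d_0 = (M_1 - M_0)/(6h_0) = -2. So S'(1) = 9.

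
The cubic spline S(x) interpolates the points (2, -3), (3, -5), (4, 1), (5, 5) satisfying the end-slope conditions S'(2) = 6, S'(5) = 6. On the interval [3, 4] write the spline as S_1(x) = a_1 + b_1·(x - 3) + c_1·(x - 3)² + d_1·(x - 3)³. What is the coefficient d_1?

-6

Let m_i = S''(x_i). Step sizes h_i = 1, 1, 1; slopes of the chords Δ_i = (y_(i+1) - y_i)/h_i = -2, 6, 4.
  1·m_0 + 4·m_1 + 1·m_2 = 6(Δ_1 - Δ_0) = 48
  1·m_1 + 4·m_2 + 1·m_3 = 6(Δ_2 - Δ_1) = -12
Clamped end conditions give two more equations: 2h_0·m_0 + h_0·m_1 = 6(Δ_0 - S'(2)) = -48 and h_2·m_2 + 2h_2·m_3 = 6(S'(5) - Δ_2) = 12.
Solving the tridiagonal system: m_0 = -36, m_1 = 24, m_2 = -12, m_3 = 12.
On [3, 4], with S_1(x) = a_1 + b_1·(x - 3) + c_1·(x - 3)² + d_1·(x - 3)³: c_1 = m_1/2 = 12, d_1 = (m_2 - m_1)/(6h_1) = -6, b_1 = Δ_1 - h_1(2m_1 + m_2)/6 = 0.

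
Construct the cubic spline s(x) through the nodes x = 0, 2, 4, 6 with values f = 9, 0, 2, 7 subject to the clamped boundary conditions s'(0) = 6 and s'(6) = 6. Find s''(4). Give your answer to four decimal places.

-3.1000

Put M_i = s'' at the i-th knot. Here h = (2, 2, 2) and Δ = (-9/2, 1, 5/2), so the interior equations h_(i-1)·M_(i-1) + 2(h_(i-1)+h_i)·M_i + h_i·M_(i+1) = 6(Δ_i − Δ_(i-1)) read
  2·M_0 + 8·M_1 + 2·M_2 = 6(Δ_1 - Δ_0) = 33
  2·M_1 + 8·M_2 + 2·M_3 = 6(Δ_2 - Δ_1) = 9
Clamped end conditions give two more equations: 2h_0·M_0 + h_0·M_1 = 6(Δ_0 - s'(0)) = -63 and h_2·M_2 + 2h_2·M_3 = 6(s'(6) - Δ_2) = 21.
Hence M_0 = -104/5, M_1 = 101/10, M_2 = -31/10, M_3 = 34/5.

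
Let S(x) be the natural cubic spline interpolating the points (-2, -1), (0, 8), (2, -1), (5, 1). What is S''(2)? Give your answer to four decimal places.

Write σ_i for S''(x_i). With h_i = 2, 2, 3 and divided differences Δ_i = 9/2, -9/2, 2/3, the continuity of S' gives the tridiagonal system
  2·σ_0 + 8·σ_1 + 2·σ_2 = 6(Δ_1 - Δ_0) = -54
  2·σ_1 + 10·σ_2 + 3·σ_3 = 6(Δ_2 - Δ_1) = 31
Natural end conditions: σ_0 = σ_3 = 0.
Hence σ_0 = 0, σ_1 = -301/38, σ_2 = 89/19, σ_3 = 0.

4.6842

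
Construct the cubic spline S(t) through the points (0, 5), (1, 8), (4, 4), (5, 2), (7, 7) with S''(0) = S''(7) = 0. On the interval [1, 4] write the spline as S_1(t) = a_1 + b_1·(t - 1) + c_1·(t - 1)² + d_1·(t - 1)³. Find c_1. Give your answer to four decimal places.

Write M_i for S''(x_i). With h_i = 1, 3, 1, 2 and divided differences Δ_i = 3, -4/3, -2, 5/2, the continuity of S' gives the tridiagonal system
  1·M_0 + 8·M_1 + 3·M_2 = 6(Δ_1 - Δ_0) = -26
  3·M_1 + 8·M_2 + 1·M_3 = 6(Δ_2 - Δ_1) = -4
  1·M_2 + 6·M_3 + 2·M_4 = 6(Δ_3 - Δ_2) = 27
Natural end conditions: M_0 = M_4 = 0.
Solving: M_0 = 0, M_1 = -1069/322, M_2 = 30/161, M_3 = 1439/322, M_4 = 0.
On [1, 4], with S_1(t) = a_1 + b_1·(t - 1) + c_1·(t - 1)² + d_1·(t - 1)³: c_1 = M_1/2 = -1069/644, d_1 = (M_2 - M_1)/(6h_1) = 1129/5796, b_1 = Δ_1 - h_1(2M_1 + M_2)/6 = 1829/966.

-1.6599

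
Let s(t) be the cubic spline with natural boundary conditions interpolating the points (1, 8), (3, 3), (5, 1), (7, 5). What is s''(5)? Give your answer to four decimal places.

2.1000

Let M_i = s''(x_i). Step sizes h_i = 2, 2, 2; slopes of the chords Δ_i = (y_(i+1) - y_i)/h_i = -5/2, -1, 2.
  2·M_0 + 8·M_1 + 2·M_2 = 6(Δ_1 - Δ_0) = 9
  2·M_1 + 8·M_2 + 2·M_3 = 6(Δ_2 - Δ_1) = 18
Natural end conditions: M_0 = M_3 = 0.
Forward elimination and back-substitution give M_0 = 0, M_1 = 3/5, M_2 = 21/10, M_3 = 0.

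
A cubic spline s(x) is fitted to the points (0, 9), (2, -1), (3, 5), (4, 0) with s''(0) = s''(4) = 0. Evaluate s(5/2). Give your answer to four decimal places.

Let M_i = s''(x_i). Step sizes h_i = 2, 1, 1; slopes of the chords Δ_i = (y_(i+1) - y_i)/h_i = -5, 6, -5.
  2·M_0 + 6·M_1 + 1·M_2 = 6(Δ_1 - Δ_0) = 66
  1·M_1 + 4·M_2 + 1·M_3 = 6(Δ_2 - Δ_1) = -66
Natural end conditions: M_0 = M_3 = 0.
Solving the tridiagonal system: M_0 = 0, M_1 = 330/23, M_2 = -462/23, M_3 = 0.
On [2, 3], s(x) = -1 + 105/23·(x - 2) + 165/23·(x - 2)² - 132/23·(x - 2)³.
With (x - 2) = 1/2: s(5/2) = 217/92.

2.3587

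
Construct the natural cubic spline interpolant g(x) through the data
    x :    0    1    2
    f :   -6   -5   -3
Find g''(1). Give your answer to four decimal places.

1.5000

Put M_i = g'' at the i-th knot. Here h = (1, 1) and Δ = (1, 2), so the interior equations h_(i-1)·M_(i-1) + 2(h_(i-1)+h_i)·M_i + h_i·M_(i+1) = 6(Δ_i − Δ_(i-1)) read
  1·M_0 + 4·M_1 + 1·M_2 = 6(Δ_1 - Δ_0) = 6
Natural end conditions: M_0 = M_2 = 0.
Solving: M_0 = 0, M_1 = 3/2, M_2 = 0.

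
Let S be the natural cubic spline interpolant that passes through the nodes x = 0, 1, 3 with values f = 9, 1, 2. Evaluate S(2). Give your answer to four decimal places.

Write σ_i for S''(x_i). With h_i = 1, 2 and divided differences Δ_i = -8, 1/2, the continuity of S' gives the tridiagonal system
  1·σ_0 + 6·σ_1 + 2·σ_2 = 6(Δ_1 - Δ_0) = 51
Natural end conditions: σ_0 = σ_2 = 0.
Solving: σ_0 = 0, σ_1 = 17/2, σ_2 = 0.
On [1, 3], S(x) = 1 - 31/6·(x - 1) + 17/4·(x - 1)² - 17/24·(x - 1)³.
With (x - 1) = 1: S(2) = -5/8.

-0.6250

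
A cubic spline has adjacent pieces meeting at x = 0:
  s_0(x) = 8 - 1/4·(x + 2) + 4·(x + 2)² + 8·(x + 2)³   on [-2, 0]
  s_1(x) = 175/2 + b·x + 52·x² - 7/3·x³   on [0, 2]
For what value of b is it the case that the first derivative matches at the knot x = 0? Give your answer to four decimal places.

s_0'(x) = -1/4 + 8·(x + 2) + 24·(x + 2)², so s_0'(0) = 447/4. On the right, s_1'(0) = b, so b = 447/4.

111.7500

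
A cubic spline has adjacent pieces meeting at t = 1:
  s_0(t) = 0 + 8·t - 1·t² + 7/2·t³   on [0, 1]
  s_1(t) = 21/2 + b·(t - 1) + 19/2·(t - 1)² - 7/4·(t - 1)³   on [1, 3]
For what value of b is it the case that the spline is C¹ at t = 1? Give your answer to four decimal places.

16.5000

s_0'(t) = 8 - 2·t + 21/2·t², so s_0'(1) = 33/2. On the right, s_1'(1) = b, so b = 33/2.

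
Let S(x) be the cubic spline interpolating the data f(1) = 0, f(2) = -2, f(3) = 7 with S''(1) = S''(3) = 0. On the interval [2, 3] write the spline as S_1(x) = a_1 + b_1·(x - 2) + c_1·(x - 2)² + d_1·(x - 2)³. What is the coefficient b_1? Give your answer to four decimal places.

Put σ_i = S'' at the i-th knot. Here h = (1, 1) and Δ = (-2, 9), so the interior equations h_(i-1)·σ_(i-1) + 2(h_(i-1)+h_i)·σ_i + h_i·σ_(i+1) = 6(Δ_i − Δ_(i-1)) read
  1·σ_0 + 4·σ_1 + 1·σ_2 = 6(Δ_1 - Δ_0) = 66
Natural end conditions: σ_0 = σ_2 = 0.
Hence σ_0 = 0, σ_1 = 33/2, σ_2 = 0.
On [2, 3], with S_1(x) = a_1 + b_1·(x - 2) + c_1·(x - 2)² + d_1·(x - 2)³: c_1 = σ_1/2 = 33/4, d_1 = (σ_2 - σ_1)/(6h_1) = -11/4, b_1 = Δ_1 - h_1(2σ_1 + σ_2)/6 = 7/2.

3.5000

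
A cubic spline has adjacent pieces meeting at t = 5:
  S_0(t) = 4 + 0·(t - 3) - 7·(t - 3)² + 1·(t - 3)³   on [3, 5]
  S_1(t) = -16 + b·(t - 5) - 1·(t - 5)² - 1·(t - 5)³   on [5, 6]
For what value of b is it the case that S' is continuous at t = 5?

S_0'(t) = 0 - 14·(t - 3) + 3·(t - 3)², so S_0'(5) = -16. On the right, S_1'(5) = b, so b = -16.

-16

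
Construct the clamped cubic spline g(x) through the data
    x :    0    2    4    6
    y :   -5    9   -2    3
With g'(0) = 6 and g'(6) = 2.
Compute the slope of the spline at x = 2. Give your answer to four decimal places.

Put M_i = g'' at the i-th knot. Here h = (2, 2, 2) and Δ = (7, -11/2, 5/2), so the interior equations h_(i-1)·M_(i-1) + 2(h_(i-1)+h_i)·M_i + h_i·M_(i+1) = 6(Δ_i − Δ_(i-1)) read
  2·M_0 + 8·M_1 + 2·M_2 = 6(Δ_1 - Δ_0) = -75
  2·M_1 + 8·M_2 + 2·M_3 = 6(Δ_2 - Δ_1) = 48
Clamped end conditions give two more equations: 2h_0·M_0 + h_0·M_1 = 6(Δ_0 - g'(0)) = 6 and h_2·M_2 + 2h_2·M_3 = 6(g'(6) - Δ_2) = -3.
Solving: M_0 = 26/3, M_1 = -43/3, M_2 = 67/6, M_3 = -19/3.
On [2, 4], g'(x) = b_1 + 2c_1·(x - 2) + 3d_1·(x - 2)² with b_1 = Δ_1 - h_1(2M_1 + M_2)/6 = 1/3, c_1 = M_1/2 = -43/6, d_1 = (M_2 - M_1)/(6h_1) = 17/8. So g'(2) = 1/3.

0.3333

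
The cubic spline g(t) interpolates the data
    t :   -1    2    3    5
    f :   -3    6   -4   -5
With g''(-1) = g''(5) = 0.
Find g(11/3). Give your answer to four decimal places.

With m_i denoting the second derivative at x_i, h_i = 3, 1, 2, and Δ_i = (y_(i+1) − y_i)/h_i = 3, -10, -1/2:
  3·m_0 + 8·m_1 + 1·m_2 = 6(Δ_1 - Δ_0) = -78
  1·m_1 + 6·m_2 + 2·m_3 = 6(Δ_2 - Δ_1) = 57
Natural end conditions: m_0 = m_3 = 0.
Solving the tridiagonal system: m_0 = 0, m_1 = -525/47, m_2 = 534/47, m_3 = 0.
On [3, 5], g(t) = -4 - 759/94·(t - 3) + 267/47·(t - 3)² - 89/94·(t - 3)³.
With (t - 3) = 2/3: g(11/3) = -9059/1269.

-7.1387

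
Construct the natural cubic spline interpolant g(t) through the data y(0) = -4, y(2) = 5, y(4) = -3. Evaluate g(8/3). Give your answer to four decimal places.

Write M_i for g''(x_i). With h_i = 2, 2 and divided differences Δ_i = 9/2, -4, the continuity of g' gives the tridiagonal system
  2·M_0 + 8·M_1 + 2·M_2 = 6(Δ_1 - Δ_0) = -51
Natural end conditions: M_0 = M_2 = 0.
Solving: M_0 = 0, M_1 = -51/8, M_2 = 0.
On [2, 4], g(t) = 5 + 1/4·(t - 2) - 51/16·(t - 2)² + 17/32·(t - 2)³.
With (t - 2) = 2/3: g(8/3) = 211/54.

3.9074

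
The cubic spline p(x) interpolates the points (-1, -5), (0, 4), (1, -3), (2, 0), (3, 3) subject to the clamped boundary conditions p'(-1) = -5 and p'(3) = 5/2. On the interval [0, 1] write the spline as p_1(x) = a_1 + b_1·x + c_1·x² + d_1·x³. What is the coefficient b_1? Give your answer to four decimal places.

With m_i denoting the second derivative at x_i, h_i = 1, 1, 1, 1, and Δ_i = (y_(i+1) − y_i)/h_i = 9, -7, 3, 3:
  1·m_0 + 4·m_1 + 1·m_2 = 6(Δ_1 - Δ_0) = -96
  1·m_1 + 4·m_2 + 1·m_3 = 6(Δ_2 - Δ_1) = 60
  1·m_2 + 4·m_3 + 1·m_4 = 6(Δ_3 - Δ_2) = 0
Clamped end conditions give two more equations: 2h_0·m_0 + h_0·m_1 = 6(Δ_0 - p'(-1)) = 84 and h_3·m_3 + 2h_3·m_4 = 6(p'(3) - Δ_3) = -3.
Solving: m_0 = 3687/56, m_1 = -1335/28, m_2 = 231/8, m_3 = -219/28, m_4 = 135/56.
On [0, 1], with p_1(x) = a_1 + b_1·x + c_1·x² + d_1·x³: c_1 = m_1/2 = -1335/56, d_1 = (m_2 - m_1)/(6h_1) = 1429/112, b_1 = Δ_1 - h_1(2m_1 + m_2)/6 = 457/112.

4.0804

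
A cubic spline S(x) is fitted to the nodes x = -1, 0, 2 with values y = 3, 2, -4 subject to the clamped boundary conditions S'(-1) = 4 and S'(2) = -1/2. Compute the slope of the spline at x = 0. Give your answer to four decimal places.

Write M_i for S''(x_i). With h_i = 1, 2 and divided differences Δ_i = -1, -3, the continuity of S' gives the tridiagonal system
  1·M_0 + 6·M_1 + 2·M_2 = 6(Δ_1 - Δ_0) = -12
Clamped end conditions give two more equations: 2h_0·M_0 + h_0·M_1 = 6(Δ_0 - S'(-1)) = -30 and h_1·M_1 + 2h_1·M_2 = 6(S'(2) - Δ_1) = 15.
Solving the tridiagonal system: M_0 = -29/2, M_1 = -1, M_2 = 17/4.
On [0, 2], S'(x) = b_1 + 2c_1·x + 3d_1·x² with b_1 = Δ_1 - h_1(2M_1 + M_2)/6 = -15/4, c_1 = M_1/2 = -1/2, d_1 = (M_2 - M_1)/(6h_1) = 7/16. So S'(0) = -15/4.

-3.7500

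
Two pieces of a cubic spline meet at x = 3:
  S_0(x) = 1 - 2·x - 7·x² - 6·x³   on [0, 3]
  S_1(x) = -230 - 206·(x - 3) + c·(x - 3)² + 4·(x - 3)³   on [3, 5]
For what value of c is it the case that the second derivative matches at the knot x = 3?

S_0''(x) = -14 - 36·x, so S_0''(3) = -122. On the right, S_1''(3) = 2c, so c = -61.

-61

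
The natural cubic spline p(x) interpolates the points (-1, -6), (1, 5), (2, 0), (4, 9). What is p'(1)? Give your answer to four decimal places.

Let σ_i = p''(x_i). Step sizes h_i = 2, 1, 2; slopes of the chords Δ_i = (y_(i+1) - y_i)/h_i = 11/2, -5, 9/2.
  2·σ_0 + 6·σ_1 + 1·σ_2 = 6(Δ_1 - Δ_0) = -63
  1·σ_1 + 6·σ_2 + 2·σ_3 = 6(Δ_2 - Δ_1) = 57
Natural end conditions: σ_0 = σ_3 = 0.
Forward elimination and back-substitution give σ_0 = 0, σ_1 = -87/7, σ_2 = 81/7, σ_3 = 0.
On [1, 2], p'(x) = b_1 + 2c_1·(x - 1) + 3d_1·(x - 1)² with b_1 = Δ_1 - h_1(2σ_1 + σ_2)/6 = -39/14, c_1 = σ_1/2 = -87/14, d_1 = (σ_2 - σ_1)/(6h_1) = 4. So p'(1) = -39/14.

-2.7857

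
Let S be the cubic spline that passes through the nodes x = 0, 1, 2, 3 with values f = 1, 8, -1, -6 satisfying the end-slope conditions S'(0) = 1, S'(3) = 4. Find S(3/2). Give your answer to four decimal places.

With M_i denoting the second derivative at x_i, h_i = 1, 1, 1, and Δ_i = (y_(i+1) − y_i)/h_i = 7, -9, -5:
  1·M_0 + 4·M_1 + 1·M_2 = 6(Δ_1 - Δ_0) = -96
  1·M_1 + 4·M_2 + 1·M_3 = 6(Δ_2 - Δ_1) = 24
Clamped end conditions give two more equations: 2h_0·M_0 + h_0·M_1 = 6(Δ_0 - S'(0)) = 36 and h_2·M_2 + 2h_2·M_3 = 6(S'(3) - Δ_2) = 54.
Solving the tridiagonal system: M_0 = 178/5, M_1 = -176/5, M_2 = 46/5, M_3 = 112/5.
On [1, 2], S(x) = 8 + 6/5·(x - 1) - 88/5·(x - 1)² + 37/5·(x - 1)³.
With (x - 1) = 1/2: S(3/2) = 41/8.

5.1250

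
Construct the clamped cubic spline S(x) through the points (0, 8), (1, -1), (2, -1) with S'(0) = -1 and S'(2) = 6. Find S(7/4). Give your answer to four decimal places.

-2.2188

With M_i denoting the second derivative at x_i, h_i = 1, 1, and Δ_i = (y_(i+1) − y_i)/h_i = -9, 0:
  1·M_0 + 4·M_1 + 1·M_2 = 6(Δ_1 - Δ_0) = 54
Clamped end conditions give two more equations: 2h_0·M_0 + h_0·M_1 = 6(Δ_0 - S'(0)) = -48 and h_1·M_1 + 2h_1·M_2 = 6(S'(2) - Δ_1) = 36.
Solving the tridiagonal system: M_0 = -34, M_1 = 20, M_2 = 8.
On [1, 2], S(x) = -1 - 8·(x - 1) + 10·(x - 1)² - 2·(x - 1)³.
With (x - 1) = 3/4: S(7/4) = -71/32.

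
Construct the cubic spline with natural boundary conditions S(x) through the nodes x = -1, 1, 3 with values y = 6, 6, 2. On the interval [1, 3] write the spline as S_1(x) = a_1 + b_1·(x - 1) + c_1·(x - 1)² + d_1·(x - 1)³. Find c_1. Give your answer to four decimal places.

With σ_i denoting the second derivative at x_i, h_i = 2, 2, and Δ_i = (y_(i+1) − y_i)/h_i = 0, -2:
  2·σ_0 + 8·σ_1 + 2·σ_2 = 6(Δ_1 - Δ_0) = -12
Natural end conditions: σ_0 = σ_2 = 0.
Forward elimination and back-substitution give σ_0 = 0, σ_1 = -3/2, σ_2 = 0.
On [1, 3], with S_1(x) = a_1 + b_1·(x - 1) + c_1·(x - 1)² + d_1·(x - 1)³: c_1 = σ_1/2 = -3/4, d_1 = (σ_2 - σ_1)/(6h_1) = 1/8, b_1 = Δ_1 - h_1(2σ_1 + σ_2)/6 = -1.

-0.7500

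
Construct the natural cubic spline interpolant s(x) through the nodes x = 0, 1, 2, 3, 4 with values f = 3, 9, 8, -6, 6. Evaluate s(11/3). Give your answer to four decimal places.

With σ_i denoting the second derivative at x_i, h_i = 1, 1, 1, 1, and Δ_i = (y_(i+1) − y_i)/h_i = 6, -1, -14, 12:
  1·σ_0 + 4·σ_1 + 1·σ_2 = 6(Δ_1 - Δ_0) = -42
  1·σ_1 + 4·σ_2 + 1·σ_3 = 6(Δ_2 - Δ_1) = -78
  1·σ_2 + 4·σ_3 + 1·σ_4 = 6(Δ_3 - Δ_2) = 156
Natural end conditions: σ_0 = σ_4 = 0.
Forward elimination and back-substitution give σ_0 = 0, σ_1 = -81/28, σ_2 = -213/7, σ_3 = 1305/28, σ_4 = 0.
On [3, 4], s(x) = -6 - 99/28·(x - 3) + 1305/56·(x - 3)² - 435/56·(x - 3)³.
With (x - 3) = 2/3: s(11/3) = -19/63.

-0.3016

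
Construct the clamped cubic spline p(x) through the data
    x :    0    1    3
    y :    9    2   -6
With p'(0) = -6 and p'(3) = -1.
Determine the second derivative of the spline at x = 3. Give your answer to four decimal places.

Write σ_i for p''(x_i). With h_i = 1, 2 and divided differences Δ_i = -7, -4, the continuity of p' gives the tridiagonal system
  1·σ_0 + 6·σ_1 + 2·σ_2 = 6(Δ_1 - Δ_0) = 18
Clamped end conditions give two more equations: 2h_0·σ_0 + h_0·σ_1 = 6(Δ_0 - p'(0)) = -6 and h_1·σ_1 + 2h_1·σ_2 = 6(p'(3) - Δ_1) = 18.
Hence σ_0 = -13/3, σ_1 = 8/3, σ_2 = 19/6.

3.1667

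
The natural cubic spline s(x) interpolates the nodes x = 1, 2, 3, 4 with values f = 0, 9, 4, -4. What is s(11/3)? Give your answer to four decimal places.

Put M_i = s'' at the i-th knot. Here h = (1, 1, 1) and Δ = (9, -5, -8), so the interior equations h_(i-1)·M_(i-1) + 2(h_(i-1)+h_i)·M_i + h_i·M_(i+1) = 6(Δ_i − Δ_(i-1)) read
  1·M_0 + 4·M_1 + 1·M_2 = 6(Δ_1 - Δ_0) = -84
  1·M_1 + 4·M_2 + 1·M_3 = 6(Δ_2 - Δ_1) = -18
Natural end conditions: M_0 = M_3 = 0.
Solving: M_0 = 0, M_1 = -106/5, M_2 = 4/5, M_3 = 0.
On [3, 4], s(x) = 4 - 124/15·(x - 3) + 2/5·(x - 3)² - 2/15·(x - 3)³.
With (x - 3) = 2/3: s(11/3) = -556/405.

-1.3728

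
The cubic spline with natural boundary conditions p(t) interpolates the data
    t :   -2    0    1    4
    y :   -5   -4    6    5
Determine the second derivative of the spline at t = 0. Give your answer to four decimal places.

11.0213

Let M_i = p''(x_i). Step sizes h_i = 2, 1, 3; slopes of the chords Δ_i = (y_(i+1) - y_i)/h_i = 1/2, 10, -1/3.
  2·M_0 + 6·M_1 + 1·M_2 = 6(Δ_1 - Δ_0) = 57
  1·M_1 + 8·M_2 + 3·M_3 = 6(Δ_2 - Δ_1) = -62
Natural end conditions: M_0 = M_3 = 0.
Forward elimination and back-substitution give M_0 = 0, M_1 = 518/47, M_2 = -429/47, M_3 = 0.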